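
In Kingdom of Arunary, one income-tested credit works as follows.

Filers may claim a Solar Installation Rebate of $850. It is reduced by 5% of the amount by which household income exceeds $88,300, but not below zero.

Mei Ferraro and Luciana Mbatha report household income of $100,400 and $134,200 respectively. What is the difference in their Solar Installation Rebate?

$245

Mei ($100,400): Solar Installation Rebate: 5% of the $12,100 excess over $88,300 is $605; credit = $850 − $605 = $245.
Luciana ($134,200): Solar Installation Rebate: 5% of the $45,900 excess over $88,300 is $2,295 ≥ base, so the credit is $0.
Difference: |$245 − $0| = $245.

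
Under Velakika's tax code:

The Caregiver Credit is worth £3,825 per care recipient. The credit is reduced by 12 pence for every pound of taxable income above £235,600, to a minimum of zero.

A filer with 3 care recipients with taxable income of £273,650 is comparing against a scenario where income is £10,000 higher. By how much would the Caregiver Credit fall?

£1,200

At £273,650 — base = 3 × £3,825 = £11,475. 12% of the £38,050 excess over £235,600 is £4,566; credit = £11,475 − £4,566 = £6,909.
At £283,650 — base = 3 × £3,825 = £11,475. 12% of the £48,050 excess over £235,600 is £5,766; credit = £11,475 − £5,766 = £5,709.
Lost: £6,909 − £5,709 = £1,200.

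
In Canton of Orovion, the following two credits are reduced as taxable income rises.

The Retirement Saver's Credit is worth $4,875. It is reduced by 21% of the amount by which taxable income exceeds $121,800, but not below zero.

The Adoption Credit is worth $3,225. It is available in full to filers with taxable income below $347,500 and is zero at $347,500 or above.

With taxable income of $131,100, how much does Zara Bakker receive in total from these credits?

$6,147

Retirement Saver's Credit: 21% of the $9,300 excess over $121,800 is $1,953; credit = $4,875 − $1,953 = $2,922.
Adoption Credit: $131,100 is below the $347,500 cutoff, so the full $3,225 applies.
Total: $2,922 + $3,225 = $6,147.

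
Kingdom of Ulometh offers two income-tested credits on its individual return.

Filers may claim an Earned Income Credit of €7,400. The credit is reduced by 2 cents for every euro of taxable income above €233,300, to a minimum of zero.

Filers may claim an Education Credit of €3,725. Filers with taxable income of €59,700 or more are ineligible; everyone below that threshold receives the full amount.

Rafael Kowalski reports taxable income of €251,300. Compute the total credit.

Earned Income Credit: 2% of the €18,000 excess over €233,300 is €360; credit = €7,400 − €360 = €7,040.
Education Credit: €251,300 meets or exceeds the €59,700 cutoff, so the credit is €0.
Total: €7,040 + €0 = €7,040.

€7,040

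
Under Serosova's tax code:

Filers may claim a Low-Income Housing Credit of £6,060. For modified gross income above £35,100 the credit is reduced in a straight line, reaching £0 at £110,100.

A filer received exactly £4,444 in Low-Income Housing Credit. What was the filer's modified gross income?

£55,100

£4,444 is 4,444/6,060 of the full £6,060, so 1,616/6,060 of the £75,000 range has been used: income = £35,100 + £75,000 × 1,616/6,060 = £55,100.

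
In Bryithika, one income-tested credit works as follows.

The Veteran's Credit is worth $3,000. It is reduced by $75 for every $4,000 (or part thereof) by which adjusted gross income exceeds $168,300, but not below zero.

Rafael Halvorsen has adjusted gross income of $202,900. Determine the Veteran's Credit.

Veteran's Credit: income exceeds $168,300 by $34,600, which is 9 full-or-partial $4,000 increments; reduction = 9 × $75 = $675, leaving $2,325.

$2,325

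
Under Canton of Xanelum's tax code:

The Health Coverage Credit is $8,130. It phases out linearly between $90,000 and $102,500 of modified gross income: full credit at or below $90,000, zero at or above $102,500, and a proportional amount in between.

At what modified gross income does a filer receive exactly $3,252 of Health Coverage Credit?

$3,252 is 3,252/8,130 of the full $8,130, so 4,878/8,130 of the $12,500 range has been used: income = $90,000 + $12,500 × 4,878/8,130 = $97,500.

$97,500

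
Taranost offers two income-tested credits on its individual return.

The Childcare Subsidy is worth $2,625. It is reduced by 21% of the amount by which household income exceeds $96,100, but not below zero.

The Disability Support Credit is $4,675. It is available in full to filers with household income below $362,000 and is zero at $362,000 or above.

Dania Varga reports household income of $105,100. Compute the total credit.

$5,410

Childcare Subsidy: 21% of the $9,000 excess over $96,100 is $1,890; credit = $2,625 − $1,890 = $735.
Disability Support Credit: $105,100 is below the $362,000 cutoff, so the full $4,675 applies.
Total: $735 + $4,675 = $5,410.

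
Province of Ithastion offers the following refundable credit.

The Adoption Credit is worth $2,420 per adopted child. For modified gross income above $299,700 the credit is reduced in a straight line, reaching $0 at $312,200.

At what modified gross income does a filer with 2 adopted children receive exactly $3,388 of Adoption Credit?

Full credit = 2 × $2,420 = $4,840.
$3,388 is 3,388/4,840 of the full $4,840, so 1,452/4,840 of the $12,500 range has been used: income = $299,700 + $12,500 × 1,452/4,840 = $303,450.

$303,450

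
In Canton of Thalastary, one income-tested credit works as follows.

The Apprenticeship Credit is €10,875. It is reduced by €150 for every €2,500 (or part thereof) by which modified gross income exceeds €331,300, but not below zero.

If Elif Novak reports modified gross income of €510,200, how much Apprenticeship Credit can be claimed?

Apprenticeship Credit: income exceeds €331,300 by €178,900, which is 72 full-or-partial €2,500 increments; reduction = 72 × €150 = €10,800, leaving €75.

€75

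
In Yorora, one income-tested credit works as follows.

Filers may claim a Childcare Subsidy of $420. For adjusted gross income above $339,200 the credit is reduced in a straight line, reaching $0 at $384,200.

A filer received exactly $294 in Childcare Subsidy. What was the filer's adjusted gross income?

$294 is 294/420 of the full $420, so 126/420 of the $45,000 range has been used: income = $339,200 + $45,000 × 126/420 = $352,700.

$352,700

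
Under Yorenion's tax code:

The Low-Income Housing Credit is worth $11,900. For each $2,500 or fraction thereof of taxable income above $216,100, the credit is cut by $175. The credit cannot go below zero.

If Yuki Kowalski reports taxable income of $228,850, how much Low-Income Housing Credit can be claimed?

$10,850

Low-Income Housing Credit: income exceeds $216,100 by $12,750, which is 6 full-or-partial $2,500 increments; reduction = 6 × $175 = $1,050, leaving $10,850.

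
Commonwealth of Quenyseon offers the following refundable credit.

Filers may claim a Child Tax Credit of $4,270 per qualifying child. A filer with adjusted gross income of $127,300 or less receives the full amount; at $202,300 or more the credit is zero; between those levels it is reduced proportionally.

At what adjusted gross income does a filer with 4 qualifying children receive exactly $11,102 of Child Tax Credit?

Full credit = 4 × $4,270 = $17,080.
$11,102 is 11,102/17,080 of the full $17,080, so 5,978/17,080 of the $75,000 range has been used: income = $127,300 + $75,000 × 5,978/17,080 = $153,550.

$153,550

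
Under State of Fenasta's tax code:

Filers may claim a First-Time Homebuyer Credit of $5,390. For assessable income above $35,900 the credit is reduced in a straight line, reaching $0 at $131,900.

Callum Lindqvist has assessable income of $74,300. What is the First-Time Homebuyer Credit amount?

$3,234

First-Time Homebuyer Credit: $74,300 is $38,400 into a $96,000 phase-out range, leaving 57,600/96,000 of the credit: $5,390 × 57,600/96,000 = $3,234.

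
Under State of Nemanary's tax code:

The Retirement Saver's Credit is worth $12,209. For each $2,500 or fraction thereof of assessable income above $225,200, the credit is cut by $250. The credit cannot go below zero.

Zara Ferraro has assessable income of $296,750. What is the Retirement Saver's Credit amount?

$4,959

Retirement Saver's Credit: income exceeds $225,200 by $71,550, which is 29 full-or-partial $2,500 increments; reduction = 29 × $250 = $7,250, leaving $4,959.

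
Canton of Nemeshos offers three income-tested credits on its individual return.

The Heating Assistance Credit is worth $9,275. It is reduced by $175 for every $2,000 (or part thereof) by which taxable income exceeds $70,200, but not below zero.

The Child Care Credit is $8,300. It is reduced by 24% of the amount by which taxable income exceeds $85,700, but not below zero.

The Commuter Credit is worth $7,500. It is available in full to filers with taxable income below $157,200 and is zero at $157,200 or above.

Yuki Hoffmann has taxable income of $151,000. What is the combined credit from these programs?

Heating Assistance Credit: income exceeds $70,200 by $80,800, which is 41 full-or-partial $2,000 increments; reduction = 41 × $175 = $7,175, leaving $2,100.
Child Care Credit: 24% of the $65,300 excess over $85,700 is $15,672 ≥ base, so the credit is $0.
Commuter Credit: $151,000 is below the $157,200 cutoff, so the full $7,500 applies.
Total: $2,100 + $0 + $7,500 = $9,600.

$9,600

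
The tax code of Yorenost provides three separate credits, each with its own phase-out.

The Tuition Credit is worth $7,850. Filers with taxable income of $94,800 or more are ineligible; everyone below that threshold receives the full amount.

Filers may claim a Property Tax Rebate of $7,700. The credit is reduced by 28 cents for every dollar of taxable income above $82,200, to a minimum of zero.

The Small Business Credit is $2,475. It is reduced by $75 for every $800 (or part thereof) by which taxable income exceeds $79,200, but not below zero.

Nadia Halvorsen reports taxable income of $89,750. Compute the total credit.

Tuition Credit: $89,750 is below the $94,800 cutoff, so the full $7,850 applies.
Property Tax Rebate: 28% of the $7,550 excess over $82,200 is $2,114; credit = $7,700 − $2,114 = $5,586.
Small Business Credit: income exceeds $79,200 by $10,550, which is 14 full-or-partial $800 increments; reduction = 14 × $75 = $1,050, leaving $1,425.
Total: $7,850 + $5,586 + $1,425 = $14,861.

$14,861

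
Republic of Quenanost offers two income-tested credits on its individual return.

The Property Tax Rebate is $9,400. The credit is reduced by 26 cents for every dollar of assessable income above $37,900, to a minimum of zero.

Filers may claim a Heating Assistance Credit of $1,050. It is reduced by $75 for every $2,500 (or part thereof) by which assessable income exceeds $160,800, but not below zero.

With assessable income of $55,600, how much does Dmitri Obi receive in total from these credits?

Property Tax Rebate: 26% of the $17,700 excess over $37,900 is $4,602; credit = $9,400 − $4,602 = $4,798.
Heating Assistance Credit: $55,600 is at or below the $160,800 threshold, so the full $1,050 applies.
Total: $4,798 + $1,050 = $5,848.

$5,848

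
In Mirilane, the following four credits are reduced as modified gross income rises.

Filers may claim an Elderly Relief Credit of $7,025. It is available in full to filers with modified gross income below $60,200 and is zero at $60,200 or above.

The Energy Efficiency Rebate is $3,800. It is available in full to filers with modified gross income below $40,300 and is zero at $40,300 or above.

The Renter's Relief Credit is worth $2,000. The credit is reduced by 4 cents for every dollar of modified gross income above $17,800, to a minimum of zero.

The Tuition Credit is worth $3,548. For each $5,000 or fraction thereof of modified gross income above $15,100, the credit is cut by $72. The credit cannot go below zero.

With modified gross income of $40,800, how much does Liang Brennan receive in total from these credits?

$11,221

Elderly Relief Credit: $40,800 is below the $60,200 cutoff, so the full $7,025 applies.
Energy Efficiency Rebate: $40,800 meets or exceeds the $40,300 cutoff, so the credit is $0.
Renter's Relief Credit: 4% of the $23,000 excess over $17,800 is $920; credit = $2,000 − $920 = $1,080.
Tuition Credit: income exceeds $15,100 by $25,700, which is 6 full-or-partial $5,000 increments; reduction = 6 × $72 = $432, leaving $3,116.
Total: $7,025 + $0 + $1,080 + $3,116 = $11,221.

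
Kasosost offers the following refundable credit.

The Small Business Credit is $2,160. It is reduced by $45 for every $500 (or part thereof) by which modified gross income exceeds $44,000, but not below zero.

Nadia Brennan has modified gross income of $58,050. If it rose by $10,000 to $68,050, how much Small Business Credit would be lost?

$855

At $58,050 — income exceeds $44,000 by $14,050, which is 29 full-or-partial $500 increments; reduction = 29 × $45 = $1,305, leaving $855.
At $68,050 — income exceeds $44,000 by $24,050 → 49 increments × $45 = $2,205 ≥ base, so the credit is $0.
Lost: $855 − $0 = $855.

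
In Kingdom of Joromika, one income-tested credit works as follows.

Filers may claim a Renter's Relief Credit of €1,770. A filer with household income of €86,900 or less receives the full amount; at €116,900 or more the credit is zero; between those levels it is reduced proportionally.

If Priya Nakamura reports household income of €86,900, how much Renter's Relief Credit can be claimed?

€1,770

Renter's Relief Credit: €86,900 is at or below the €86,900 threshold, so the full €1,770 applies.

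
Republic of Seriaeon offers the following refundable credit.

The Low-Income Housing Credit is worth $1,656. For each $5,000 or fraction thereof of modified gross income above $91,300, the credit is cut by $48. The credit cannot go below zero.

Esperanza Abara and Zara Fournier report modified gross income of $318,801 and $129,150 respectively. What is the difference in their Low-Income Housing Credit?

$1,272

Esperanza ($318,801): Low-Income Housing Credit: income exceeds $91,300 by $227,501 → 46 increments × $48 = $2,208 ≥ base, so the credit is $0.
Zara ($129,150): Low-Income Housing Credit: income exceeds $91,300 by $37,850, which is 8 full-or-partial $5,000 increments; reduction = 8 × $48 = $384, leaving $1,272.
Difference: |$0 − $1,272| = $1,272.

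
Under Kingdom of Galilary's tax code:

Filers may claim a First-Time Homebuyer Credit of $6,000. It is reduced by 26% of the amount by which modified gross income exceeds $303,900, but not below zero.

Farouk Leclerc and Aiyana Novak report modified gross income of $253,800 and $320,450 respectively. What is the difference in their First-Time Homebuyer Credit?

$4,303

Farouk ($253,800): First-Time Homebuyer Credit: $253,800 is at or below the $303,900 threshold, so the full $6,000 applies.
Aiyana ($320,450): First-Time Homebuyer Credit: 26% of the $16,550 excess over $303,900 is $4,303; credit = $6,000 − $4,303 = $1,697.
Difference: |$6,000 − $1,697| = $4,303.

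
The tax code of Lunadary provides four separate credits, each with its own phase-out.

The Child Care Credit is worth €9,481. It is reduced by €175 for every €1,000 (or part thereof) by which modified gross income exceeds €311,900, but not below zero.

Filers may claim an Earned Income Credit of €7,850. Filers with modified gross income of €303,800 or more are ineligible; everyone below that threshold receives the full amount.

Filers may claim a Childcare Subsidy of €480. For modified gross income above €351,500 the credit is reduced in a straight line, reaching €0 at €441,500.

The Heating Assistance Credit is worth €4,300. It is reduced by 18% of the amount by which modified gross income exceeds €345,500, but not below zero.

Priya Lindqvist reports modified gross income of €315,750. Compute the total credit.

€13,561

Child Care Credit: income exceeds €311,900 by €3,850, which is 4 full-or-partial €1,000 increments; reduction = 4 × €175 = €700, leaving €8,781.
Earned Income Credit: €315,750 meets or exceeds the €303,800 cutoff, so the credit is €0.
Childcare Subsidy: €315,750 is at or below the €351,500 threshold, so the full €480 applies.
Heating Assistance Credit: €315,750 is at or below the €345,500 threshold, so the full €4,300 applies.
Total: €8,781 + €0 + €480 + €4,300 = €13,561.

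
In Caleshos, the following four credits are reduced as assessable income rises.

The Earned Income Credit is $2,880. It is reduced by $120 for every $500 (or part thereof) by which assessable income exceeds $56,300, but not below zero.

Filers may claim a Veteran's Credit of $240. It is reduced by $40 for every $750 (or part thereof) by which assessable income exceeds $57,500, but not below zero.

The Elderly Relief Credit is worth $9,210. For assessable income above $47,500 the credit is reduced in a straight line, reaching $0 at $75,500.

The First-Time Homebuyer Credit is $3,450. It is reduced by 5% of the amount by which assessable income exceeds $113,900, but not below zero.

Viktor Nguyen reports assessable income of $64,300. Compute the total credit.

$8,094

Earned Income Credit: income exceeds $56,300 by $8,000, which is 16 full-or-partial $500 increments; reduction = 16 × $120 = $1,920, leaving $960.
Veteran's Credit: income exceeds $57,500 by $6,800 → 10 increments × $40 = $400 ≥ base, so the credit is $0.
Elderly Relief Credit: $64,300 is $16,800 into a $28,000 phase-out range, leaving 11,200/28,000 of the credit: $9,210 × 11,200/28,000 = $3,684.
First-Time Homebuyer Credit: $64,300 is at or below the $113,900 threshold, so the full $3,450 applies.
Total: $960 + $0 + $3,684 + $3,450 = $8,094.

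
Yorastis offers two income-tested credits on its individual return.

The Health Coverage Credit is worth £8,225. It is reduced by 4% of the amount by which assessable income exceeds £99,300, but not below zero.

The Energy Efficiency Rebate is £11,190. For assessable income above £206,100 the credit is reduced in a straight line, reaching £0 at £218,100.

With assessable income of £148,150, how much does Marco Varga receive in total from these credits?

Health Coverage Credit: 4% of the £48,850 excess over £99,300 is £1,954; credit = £8,225 − £1,954 = £6,271.
Energy Efficiency Rebate: £148,150 is at or below the £206,100 threshold, so the full £11,190 applies.
Total: £6,271 + £11,190 = £17,461.

£17,461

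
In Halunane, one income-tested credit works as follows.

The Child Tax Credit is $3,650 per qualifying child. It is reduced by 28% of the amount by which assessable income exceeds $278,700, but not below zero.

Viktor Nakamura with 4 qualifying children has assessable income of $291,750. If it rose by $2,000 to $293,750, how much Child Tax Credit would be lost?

At $291,750 — base = 4 × $3,650 = $14,600. 28% of the $13,050 excess over $278,700 is $3,654; credit = $14,600 − $3,654 = $10,946.
At $293,750 — base = 4 × $3,650 = $14,600. 28% of the $15,050 excess over $278,700 is $4,214; credit = $14,600 − $4,214 = $10,386.
Lost: $10,946 − $10,386 = $560.

$560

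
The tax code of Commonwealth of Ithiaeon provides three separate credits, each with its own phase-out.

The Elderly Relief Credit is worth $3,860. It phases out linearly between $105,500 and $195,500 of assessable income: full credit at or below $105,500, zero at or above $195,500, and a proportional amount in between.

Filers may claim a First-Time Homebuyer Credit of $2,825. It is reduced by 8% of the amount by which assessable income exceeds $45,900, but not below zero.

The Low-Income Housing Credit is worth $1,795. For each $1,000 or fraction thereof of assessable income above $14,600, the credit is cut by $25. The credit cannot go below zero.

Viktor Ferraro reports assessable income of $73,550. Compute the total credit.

$4,793

Elderly Relief Credit: $73,550 is at or below the $105,500 threshold, so the full $3,860 applies.
First-Time Homebuyer Credit: 8% of the $27,650 excess over $45,900 is $2,212; credit = $2,825 − $2,212 = $613.
Low-Income Housing Credit: income exceeds $14,600 by $58,950, which is 59 full-or-partial $1,000 increments; reduction = 59 × $25 = $1,475, leaving $320.
Total: $3,860 + $613 + $320 = $4,793.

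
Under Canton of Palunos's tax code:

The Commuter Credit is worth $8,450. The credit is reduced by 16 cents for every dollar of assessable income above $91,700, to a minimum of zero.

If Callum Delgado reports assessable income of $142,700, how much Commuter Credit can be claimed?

Commuter Credit: 16% of the $51,000 excess over $91,700 is $8,160; credit = $8,450 − $8,160 = $290.

$290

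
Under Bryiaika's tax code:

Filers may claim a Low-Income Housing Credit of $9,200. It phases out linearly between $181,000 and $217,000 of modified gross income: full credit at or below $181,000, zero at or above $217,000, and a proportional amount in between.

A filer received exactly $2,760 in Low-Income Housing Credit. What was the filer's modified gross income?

$2,760 is 2,760/9,200 of the full $9,200, so 6,440/9,200 of the $36,000 range has been used: income = $181,000 + $36,000 × 6,440/9,200 = $206,200.

$206,200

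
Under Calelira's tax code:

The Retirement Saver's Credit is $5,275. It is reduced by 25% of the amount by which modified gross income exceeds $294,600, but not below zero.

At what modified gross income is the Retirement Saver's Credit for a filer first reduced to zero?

$315,700

The credit falls by 25% of each dollar above $294,600, so it reaches zero when the excess is $5,275 / 25% = $21,100: income = $294,600 + $21,100 = $315,700.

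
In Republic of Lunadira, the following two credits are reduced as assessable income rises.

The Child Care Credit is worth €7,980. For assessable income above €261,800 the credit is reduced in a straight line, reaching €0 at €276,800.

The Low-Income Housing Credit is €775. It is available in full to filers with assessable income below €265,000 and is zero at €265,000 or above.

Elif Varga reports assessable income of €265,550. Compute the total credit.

Child Care Credit: €265,550 is €3,750 into a €15,000 phase-out range, leaving 11,250/15,000 of the credit: €7,980 × 11,250/15,000 = €5,985.
Low-Income Housing Credit: €265,550 meets or exceeds the €265,000 cutoff, so the credit is €0.
Total: €5,985 + €0 = €5,985.

€5,985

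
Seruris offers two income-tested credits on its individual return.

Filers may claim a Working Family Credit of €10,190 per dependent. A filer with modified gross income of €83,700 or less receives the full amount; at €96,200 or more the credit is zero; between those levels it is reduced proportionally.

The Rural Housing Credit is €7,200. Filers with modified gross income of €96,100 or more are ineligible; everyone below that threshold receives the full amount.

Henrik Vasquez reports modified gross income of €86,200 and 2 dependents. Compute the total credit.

Working Family Credit: base = 2 × €10,190 = €20,380. €86,200 is €2,500 into a €12,500 phase-out range, leaving 10,000/12,500 of the credit: €20,380 × 10,000/12,500 = €16,304.
Rural Housing Credit: €86,200 is below the €96,100 cutoff, so the full €7,200 applies.
Total: €16,304 + €7,200 = €23,504.

€23,504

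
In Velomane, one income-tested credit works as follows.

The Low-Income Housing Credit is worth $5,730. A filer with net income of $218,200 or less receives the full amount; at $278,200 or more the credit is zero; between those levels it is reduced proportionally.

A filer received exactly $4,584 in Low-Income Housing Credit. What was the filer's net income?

$4,584 is 4,584/5,730 of the full $5,730, so 1,146/5,730 of the $60,000 range has been used: income = $218,200 + $60,000 × 1,146/5,730 = $230,200.

$230,200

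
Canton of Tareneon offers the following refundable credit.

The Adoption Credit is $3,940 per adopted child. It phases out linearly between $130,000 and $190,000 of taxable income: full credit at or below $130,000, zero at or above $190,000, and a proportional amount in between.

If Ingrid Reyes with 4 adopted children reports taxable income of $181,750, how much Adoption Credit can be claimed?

$2,167

Adoption Credit: base = 4 × $3,940 = $15,760. $181,750 is $51,750 into a $60,000 phase-out range, leaving 8,250/60,000 of the credit: $15,760 × 8,250/60,000 = $2,167.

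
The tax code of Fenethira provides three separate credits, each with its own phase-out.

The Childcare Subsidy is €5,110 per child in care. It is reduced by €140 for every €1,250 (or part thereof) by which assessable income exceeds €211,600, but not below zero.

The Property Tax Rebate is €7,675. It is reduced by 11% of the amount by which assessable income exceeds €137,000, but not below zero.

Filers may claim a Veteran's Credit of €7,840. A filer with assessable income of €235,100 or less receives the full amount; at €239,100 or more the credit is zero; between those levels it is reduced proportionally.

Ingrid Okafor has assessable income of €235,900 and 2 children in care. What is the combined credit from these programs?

€13,692

Childcare Subsidy: base = 2 × €5,110 = €10,220. income exceeds €211,600 by €24,300, which is 20 full-or-partial €1,250 increments; reduction = 20 × €140 = €2,800, leaving €7,420.
Property Tax Rebate: 11% of the €98,900 excess over €137,000 is €10,879 ≥ base, so the credit is €0.
Veteran's Credit: €235,900 is €800 into a €4,000 phase-out range, leaving 3,200/4,000 of the credit: €7,840 × 3,200/4,000 = €6,272.
Total: €7,420 + €0 + €6,272 = €13,692.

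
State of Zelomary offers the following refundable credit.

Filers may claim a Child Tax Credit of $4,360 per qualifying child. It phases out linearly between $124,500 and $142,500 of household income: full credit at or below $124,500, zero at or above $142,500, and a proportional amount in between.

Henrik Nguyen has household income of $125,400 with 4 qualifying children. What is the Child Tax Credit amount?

$16,568

Child Tax Credit: base = 4 × $4,360 = $17,440. $125,400 is $900 into a $18,000 phase-out range, leaving 17,100/18,000 of the credit: $17,440 × 17,100/18,000 = $16,568.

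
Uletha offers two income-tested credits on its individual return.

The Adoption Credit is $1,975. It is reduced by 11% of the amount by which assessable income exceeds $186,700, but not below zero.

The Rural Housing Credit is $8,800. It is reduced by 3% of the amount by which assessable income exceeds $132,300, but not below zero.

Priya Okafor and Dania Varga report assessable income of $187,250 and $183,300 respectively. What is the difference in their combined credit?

$179

Priya ($187,250): Adoption Credit: 11% of the $550 excess over $186,700 is $60.50; credit = $1,975 − $60.50 = $1,914.50. Rural Housing Credit: 3% of the $54,950 excess over $132,300 is $1,648.50; credit = $8,800 − $1,648.50 = $7,151.50. total $1,914.50 + $7,151.50 = $9,066
Dania ($183,300): Adoption Credit: $183,300 is at or below the $186,700 threshold, so the full $1,975 applies. Rural Housing Credit: 3% of the $51,000 excess over $132,300 is $1,530; credit = $8,800 − $1,530 = $7,270. total $1,975 + $7,270 = $9,245
Difference: |$9,066 − $9,245| = $179.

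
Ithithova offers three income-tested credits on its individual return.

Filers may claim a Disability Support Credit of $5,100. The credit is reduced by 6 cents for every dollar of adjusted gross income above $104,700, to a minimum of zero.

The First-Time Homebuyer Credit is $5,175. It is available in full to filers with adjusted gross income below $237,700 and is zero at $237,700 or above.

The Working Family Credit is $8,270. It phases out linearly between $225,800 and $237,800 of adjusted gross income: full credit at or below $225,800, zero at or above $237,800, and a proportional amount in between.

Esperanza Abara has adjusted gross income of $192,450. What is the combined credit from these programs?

$13,445

Disability Support Credit: 6% of the $87,750 excess over $104,700 is $5,265 ≥ base, so the credit is $0.
First-Time Homebuyer Credit: $192,450 is below the $237,700 cutoff, so the full $5,175 applies.
Working Family Credit: $192,450 is at or below the $225,800 threshold, so the full $8,270 applies.
Total: $0 + $5,175 + $8,270 = $13,445.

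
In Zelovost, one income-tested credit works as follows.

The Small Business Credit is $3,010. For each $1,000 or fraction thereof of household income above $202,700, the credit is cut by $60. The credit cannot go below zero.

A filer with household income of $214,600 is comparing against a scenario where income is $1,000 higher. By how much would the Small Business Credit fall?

At $214,600 — income exceeds $202,700 by $11,900, which is 12 full-or-partial $1,000 increments; reduction = 12 × $60 = $720, leaving $2,290.
At $215,600 — income exceeds $202,700 by $12,900, which is 13 full-or-partial $1,000 increments; reduction = 13 × $60 = $780, leaving $2,230.
Lost: $2,290 − $2,230 = $60.

$60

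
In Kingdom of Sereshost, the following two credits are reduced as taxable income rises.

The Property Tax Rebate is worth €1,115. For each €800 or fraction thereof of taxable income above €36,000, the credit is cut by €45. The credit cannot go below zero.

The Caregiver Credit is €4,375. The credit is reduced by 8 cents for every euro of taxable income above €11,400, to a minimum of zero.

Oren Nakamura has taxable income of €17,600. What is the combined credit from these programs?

€4,994

Property Tax Rebate: €17,600 is at or below the €36,000 threshold, so the full €1,115 applies.
Caregiver Credit: 8% of the €6,200 excess over €11,400 is €496; credit = €4,375 − €496 = €3,879.
Total: €1,115 + €3,879 = €4,994.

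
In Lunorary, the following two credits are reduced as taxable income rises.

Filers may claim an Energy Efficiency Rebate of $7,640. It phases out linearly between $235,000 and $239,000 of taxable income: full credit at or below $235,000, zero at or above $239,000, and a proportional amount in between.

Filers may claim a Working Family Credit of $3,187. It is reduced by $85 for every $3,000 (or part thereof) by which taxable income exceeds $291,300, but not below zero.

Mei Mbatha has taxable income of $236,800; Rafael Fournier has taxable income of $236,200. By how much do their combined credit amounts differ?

Mei ($236,800): Energy Efficiency Rebate: $236,800 is $1,800 into a $4,000 phase-out range, leaving 2,200/4,000 of the credit: $7,640 × 2,200/4,000 = $4,202. Working Family Credit: $236,800 is at or below the $291,300 threshold, so the full $3,187 applies. total $4,202 + $3,187 = $7,389
Rafael ($236,200): Energy Efficiency Rebate: $236,200 is $1,200 into a $4,000 phase-out range, leaving 2,800/4,000 of the credit: $7,640 × 2,800/4,000 = $5,348. Working Family Credit: $236,200 is at or below the $291,300 threshold, so the full $3,187 applies. total $5,348 + $3,187 = $8,535
Difference: |$7,389 − $8,535| = $1,146.

$1,146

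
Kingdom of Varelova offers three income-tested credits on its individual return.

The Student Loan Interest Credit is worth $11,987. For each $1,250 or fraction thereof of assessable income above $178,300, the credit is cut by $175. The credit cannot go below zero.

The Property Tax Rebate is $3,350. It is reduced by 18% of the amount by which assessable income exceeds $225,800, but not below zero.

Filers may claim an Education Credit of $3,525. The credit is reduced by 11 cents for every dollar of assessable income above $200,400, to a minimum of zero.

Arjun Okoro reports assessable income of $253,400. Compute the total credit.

$1,312

Student Loan Interest Credit: income exceeds $178,300 by $75,100, which is 61 full-or-partial $1,250 increments; reduction = 61 × $175 = $10,675, leaving $1,312.
Property Tax Rebate: 18% of the $27,600 excess over $225,800 is $4,968 ≥ base, so the credit is $0.
Education Credit: 11% of the $53,000 excess over $200,400 is $5,830 ≥ base, so the credit is $0.
Total: $1,312 + $0 + $0 = $1,312.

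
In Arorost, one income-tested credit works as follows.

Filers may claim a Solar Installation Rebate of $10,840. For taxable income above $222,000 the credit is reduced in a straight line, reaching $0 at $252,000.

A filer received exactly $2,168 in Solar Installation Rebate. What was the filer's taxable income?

$246,000

$2,168 is 2,168/10,840 of the full $10,840, so 8,672/10,840 of the $30,000 range has been used: income = $222,000 + $30,000 × 8,672/10,840 = $246,000.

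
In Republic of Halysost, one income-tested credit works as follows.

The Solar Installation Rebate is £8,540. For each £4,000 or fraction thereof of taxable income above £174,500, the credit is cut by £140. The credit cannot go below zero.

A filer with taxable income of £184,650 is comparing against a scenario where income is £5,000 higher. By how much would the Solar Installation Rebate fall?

£140

At £184,650 — income exceeds £174,500 by £10,150, which is 3 full-or-partial £4,000 increments; reduction = 3 × £140 = £420, leaving £8,120.
At £189,650 — income exceeds £174,500 by £15,150, which is 4 full-or-partial £4,000 increments; reduction = 4 × £140 = £560, leaving £7,980.
Lost: £8,120 − £7,980 = £140.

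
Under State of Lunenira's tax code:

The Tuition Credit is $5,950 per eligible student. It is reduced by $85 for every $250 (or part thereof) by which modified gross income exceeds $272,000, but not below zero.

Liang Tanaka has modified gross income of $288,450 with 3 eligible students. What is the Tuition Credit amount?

$12,240

Tuition Credit: base = 3 × $5,950 = $17,850. income exceeds $272,000 by $16,450, which is 66 full-or-partial $250 increments; reduction = 66 × $85 = $5,610, leaving $12,240.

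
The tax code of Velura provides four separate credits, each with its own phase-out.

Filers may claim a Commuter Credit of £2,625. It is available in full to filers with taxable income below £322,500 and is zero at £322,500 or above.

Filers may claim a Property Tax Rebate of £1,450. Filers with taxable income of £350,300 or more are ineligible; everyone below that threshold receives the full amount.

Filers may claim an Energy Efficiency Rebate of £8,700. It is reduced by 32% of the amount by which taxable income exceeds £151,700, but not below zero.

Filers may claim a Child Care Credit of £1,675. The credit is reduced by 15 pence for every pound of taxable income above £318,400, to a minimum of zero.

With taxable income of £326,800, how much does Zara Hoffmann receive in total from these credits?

£1,865

Commuter Credit: £326,800 meets or exceeds the £322,500 cutoff, so the credit is £0.
Property Tax Rebate: £326,800 is below the £350,300 cutoff, so the full £1,450 applies.
Energy Efficiency Rebate: 32% of the £175,100 excess over £151,700 is £56,032 ≥ base, so the credit is £0.
Child Care Credit: 15% of the £8,400 excess over £318,400 is £1,260; credit = £1,675 − £1,260 = £415.
Total: £0 + £1,450 + £0 + £415 = £1,865.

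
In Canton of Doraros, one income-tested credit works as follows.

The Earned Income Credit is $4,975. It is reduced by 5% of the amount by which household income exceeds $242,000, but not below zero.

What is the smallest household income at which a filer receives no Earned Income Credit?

The credit falls by 5% of each dollar above $242,000, so it reaches zero when the excess is $4,975 / 5% = $99,500: income = $242,000 + $99,500 = $341,500.

$341,500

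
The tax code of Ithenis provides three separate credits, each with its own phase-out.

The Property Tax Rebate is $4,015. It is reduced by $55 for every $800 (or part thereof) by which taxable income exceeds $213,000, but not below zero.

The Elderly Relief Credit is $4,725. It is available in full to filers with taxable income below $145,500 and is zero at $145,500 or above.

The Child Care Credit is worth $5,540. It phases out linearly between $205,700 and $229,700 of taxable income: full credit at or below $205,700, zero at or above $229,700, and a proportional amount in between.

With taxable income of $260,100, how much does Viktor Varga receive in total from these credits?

Property Tax Rebate: income exceeds $213,000 by $47,100, which is 59 full-or-partial $800 increments; reduction = 59 × $55 = $3,245, leaving $770.
Elderly Relief Credit: $260,100 meets or exceeds the $145,500 cutoff, so the credit is $0.
Child Care Credit: $260,100 is at or above $229,700, so the credit is $0.
Total: $770 + $0 + $0 = $770.

$770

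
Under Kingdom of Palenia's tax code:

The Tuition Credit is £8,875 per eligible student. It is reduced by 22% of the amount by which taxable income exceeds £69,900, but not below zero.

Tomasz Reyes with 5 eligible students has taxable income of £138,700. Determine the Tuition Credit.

£29,239

Tuition Credit: base = 5 × £8,875 = £44,375. 22% of the £68,800 excess over £69,900 is £15,136; credit = £44,375 − £15,136 = £29,239.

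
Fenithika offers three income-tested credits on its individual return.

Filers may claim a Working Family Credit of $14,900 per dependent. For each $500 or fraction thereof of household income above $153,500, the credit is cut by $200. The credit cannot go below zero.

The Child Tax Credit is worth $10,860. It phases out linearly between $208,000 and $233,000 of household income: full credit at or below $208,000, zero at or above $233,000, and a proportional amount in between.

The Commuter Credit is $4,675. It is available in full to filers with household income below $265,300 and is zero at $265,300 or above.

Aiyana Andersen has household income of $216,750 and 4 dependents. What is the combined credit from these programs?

Working Family Credit: base = 4 × $14,900 = $59,600. income exceeds $153,500 by $63,250, which is 127 full-or-partial $500 increments; reduction = 127 × $200 = $25,400, leaving $34,200.
Child Tax Credit: $216,750 is $8,750 into a $25,000 phase-out range, leaving 16,250/25,000 of the credit: $10,860 × 16,250/25,000 = $7,059.
Commuter Credit: $216,750 is below the $265,300 cutoff, so the full $4,675 applies.
Total: $34,200 + $7,059 + $4,675 = $45,934.

$45,934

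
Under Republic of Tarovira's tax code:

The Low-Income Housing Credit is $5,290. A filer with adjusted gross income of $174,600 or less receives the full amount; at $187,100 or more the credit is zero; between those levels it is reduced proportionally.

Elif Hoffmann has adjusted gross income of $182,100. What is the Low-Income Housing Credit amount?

Low-Income Housing Credit: $182,100 is $7,500 into a $12,500 phase-out range, leaving 5,000/12,500 of the credit: $5,290 × 5,000/12,500 = $2,116.

$2,116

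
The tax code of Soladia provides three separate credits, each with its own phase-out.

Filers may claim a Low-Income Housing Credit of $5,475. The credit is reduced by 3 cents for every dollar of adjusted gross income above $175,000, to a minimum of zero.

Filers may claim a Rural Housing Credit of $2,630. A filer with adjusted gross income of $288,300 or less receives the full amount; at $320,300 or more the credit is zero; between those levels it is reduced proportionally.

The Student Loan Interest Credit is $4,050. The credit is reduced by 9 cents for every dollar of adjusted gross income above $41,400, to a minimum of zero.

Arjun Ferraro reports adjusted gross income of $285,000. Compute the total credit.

$4,805

Low-Income Housing Credit: 3% of the $110,000 excess over $175,000 is $3,300; credit = $5,475 − $3,300 = $2,175.
Rural Housing Credit: $285,000 is at or below the $288,300 threshold, so the full $2,630 applies.
Student Loan Interest Credit: 9% of the $243,600 excess over $41,400 is $21,924 ≥ base, so the credit is $0.
Total: $2,175 + $2,630 + $0 = $4,805.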